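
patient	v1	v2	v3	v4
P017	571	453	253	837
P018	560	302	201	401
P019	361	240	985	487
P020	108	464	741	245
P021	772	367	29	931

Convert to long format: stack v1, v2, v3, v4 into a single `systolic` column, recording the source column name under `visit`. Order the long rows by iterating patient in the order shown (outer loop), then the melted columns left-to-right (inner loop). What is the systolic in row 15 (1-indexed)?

20 rows total (5 × 4). Row 15: index ⌊(15-1)/4⌋ = 3 into patient → P020; (15-1) mod 4 = 2 into the melted columns → v3.
So row 15 is (P020, v3, 741); systolic = 741.

741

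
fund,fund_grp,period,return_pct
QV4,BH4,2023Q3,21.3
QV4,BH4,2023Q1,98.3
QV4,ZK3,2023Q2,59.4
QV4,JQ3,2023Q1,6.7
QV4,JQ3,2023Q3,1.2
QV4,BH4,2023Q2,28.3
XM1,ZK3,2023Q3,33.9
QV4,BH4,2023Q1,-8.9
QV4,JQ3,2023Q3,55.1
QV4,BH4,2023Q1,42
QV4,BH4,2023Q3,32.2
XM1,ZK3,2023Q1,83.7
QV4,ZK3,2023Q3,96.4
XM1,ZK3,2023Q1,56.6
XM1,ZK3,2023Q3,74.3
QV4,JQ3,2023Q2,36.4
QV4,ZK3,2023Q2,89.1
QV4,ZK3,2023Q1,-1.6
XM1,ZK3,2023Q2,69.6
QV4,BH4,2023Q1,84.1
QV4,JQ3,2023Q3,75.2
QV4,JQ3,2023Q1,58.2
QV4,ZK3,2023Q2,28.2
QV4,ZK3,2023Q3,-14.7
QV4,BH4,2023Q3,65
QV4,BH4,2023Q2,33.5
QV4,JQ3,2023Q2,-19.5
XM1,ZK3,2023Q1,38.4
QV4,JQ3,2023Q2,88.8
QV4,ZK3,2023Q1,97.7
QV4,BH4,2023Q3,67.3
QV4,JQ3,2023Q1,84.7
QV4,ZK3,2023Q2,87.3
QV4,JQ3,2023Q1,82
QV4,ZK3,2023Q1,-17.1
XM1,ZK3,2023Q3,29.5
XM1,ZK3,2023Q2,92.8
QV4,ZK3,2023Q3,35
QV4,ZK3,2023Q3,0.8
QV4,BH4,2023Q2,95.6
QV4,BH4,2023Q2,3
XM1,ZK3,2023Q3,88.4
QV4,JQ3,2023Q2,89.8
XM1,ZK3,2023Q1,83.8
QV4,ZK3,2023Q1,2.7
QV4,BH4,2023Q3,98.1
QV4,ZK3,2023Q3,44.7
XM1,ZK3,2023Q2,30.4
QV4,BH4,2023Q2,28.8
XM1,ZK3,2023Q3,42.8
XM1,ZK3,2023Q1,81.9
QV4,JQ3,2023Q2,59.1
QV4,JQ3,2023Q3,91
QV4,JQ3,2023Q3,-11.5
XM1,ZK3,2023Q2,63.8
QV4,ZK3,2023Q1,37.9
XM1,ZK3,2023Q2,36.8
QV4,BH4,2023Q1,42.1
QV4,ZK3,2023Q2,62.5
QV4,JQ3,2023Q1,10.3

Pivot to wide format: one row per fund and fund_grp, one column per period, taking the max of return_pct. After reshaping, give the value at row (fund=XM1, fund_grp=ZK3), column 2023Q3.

Rows with fund=XM1, fund_grp=ZK3 and period=2023Q3: return_pct values are 33.9, 74.3, 29.5, 88.4, 42.8.
max(33.9, 74.3, 29.5, 88.4, 42.8) = 88.4.

88.4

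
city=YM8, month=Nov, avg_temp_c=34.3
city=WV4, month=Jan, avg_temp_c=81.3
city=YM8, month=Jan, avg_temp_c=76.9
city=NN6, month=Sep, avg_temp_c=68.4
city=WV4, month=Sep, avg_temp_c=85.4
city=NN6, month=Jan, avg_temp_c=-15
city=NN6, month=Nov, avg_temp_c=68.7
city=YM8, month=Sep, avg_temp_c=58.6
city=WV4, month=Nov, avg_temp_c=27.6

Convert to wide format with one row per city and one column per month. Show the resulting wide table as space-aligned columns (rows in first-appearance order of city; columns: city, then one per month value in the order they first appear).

Columns: city plus the 3 distinct month values (Nov, Jan, Sep).
For example, row YM8 column Nov takes avg_temp_c=34.3 from the long row (YM8, Nov).

city  Nov   Jan   Sep 
YM8   34.3  76.9  58.6
WV4   27.6  81.3  85.4
NN6   68.7  -15   68.4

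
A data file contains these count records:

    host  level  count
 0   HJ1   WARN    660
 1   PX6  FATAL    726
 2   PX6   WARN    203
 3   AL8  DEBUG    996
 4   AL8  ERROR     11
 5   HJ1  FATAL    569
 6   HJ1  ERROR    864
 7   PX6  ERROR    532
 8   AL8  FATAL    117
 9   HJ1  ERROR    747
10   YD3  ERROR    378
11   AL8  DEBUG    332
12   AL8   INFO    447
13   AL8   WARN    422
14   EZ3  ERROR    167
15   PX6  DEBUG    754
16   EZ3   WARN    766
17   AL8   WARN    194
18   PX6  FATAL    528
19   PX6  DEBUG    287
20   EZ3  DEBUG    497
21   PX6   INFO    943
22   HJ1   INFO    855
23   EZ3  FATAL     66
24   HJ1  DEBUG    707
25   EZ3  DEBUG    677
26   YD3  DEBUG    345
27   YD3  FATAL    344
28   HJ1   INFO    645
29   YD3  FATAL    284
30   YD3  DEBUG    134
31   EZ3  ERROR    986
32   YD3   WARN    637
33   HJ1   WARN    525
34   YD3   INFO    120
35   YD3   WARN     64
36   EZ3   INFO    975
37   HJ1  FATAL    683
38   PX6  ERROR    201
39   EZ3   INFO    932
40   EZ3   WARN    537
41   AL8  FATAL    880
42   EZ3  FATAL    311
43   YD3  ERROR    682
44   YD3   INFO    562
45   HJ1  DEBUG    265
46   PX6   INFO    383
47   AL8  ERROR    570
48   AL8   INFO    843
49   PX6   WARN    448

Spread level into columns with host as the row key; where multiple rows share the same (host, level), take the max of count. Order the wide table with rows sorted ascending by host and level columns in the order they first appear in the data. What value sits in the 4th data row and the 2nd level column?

726

With rows sorted ascending by host, row 4 is host=PX6. level columns in first-appearance order: WARN, FATAL, DEBUG, ERROR, INFO; column 2 is FATAL.
Long rows with host=PX6, level=FATAL: max(726, 528) = 726.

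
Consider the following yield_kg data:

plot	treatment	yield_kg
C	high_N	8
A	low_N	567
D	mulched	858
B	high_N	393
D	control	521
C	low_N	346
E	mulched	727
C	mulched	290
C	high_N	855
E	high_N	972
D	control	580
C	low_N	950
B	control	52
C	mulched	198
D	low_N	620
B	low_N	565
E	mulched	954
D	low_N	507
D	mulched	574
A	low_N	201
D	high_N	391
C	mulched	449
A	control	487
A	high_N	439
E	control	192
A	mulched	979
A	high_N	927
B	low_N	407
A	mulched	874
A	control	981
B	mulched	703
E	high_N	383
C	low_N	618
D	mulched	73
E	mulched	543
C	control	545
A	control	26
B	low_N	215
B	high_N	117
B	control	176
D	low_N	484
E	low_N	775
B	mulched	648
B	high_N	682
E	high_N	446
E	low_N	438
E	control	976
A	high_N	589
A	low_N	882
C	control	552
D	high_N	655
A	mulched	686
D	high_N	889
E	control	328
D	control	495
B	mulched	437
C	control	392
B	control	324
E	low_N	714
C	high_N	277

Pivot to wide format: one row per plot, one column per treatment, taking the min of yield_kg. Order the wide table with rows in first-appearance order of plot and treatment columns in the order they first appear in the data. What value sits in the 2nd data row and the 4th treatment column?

With rows in first-appearance order of plot, row 2 is plot=A. treatment columns in first-appearance order: high_N, low_N, mulched, control; column 4 is control.
Long rows with plot=A, treatment=control: min(487, 981, 26) = 26.

26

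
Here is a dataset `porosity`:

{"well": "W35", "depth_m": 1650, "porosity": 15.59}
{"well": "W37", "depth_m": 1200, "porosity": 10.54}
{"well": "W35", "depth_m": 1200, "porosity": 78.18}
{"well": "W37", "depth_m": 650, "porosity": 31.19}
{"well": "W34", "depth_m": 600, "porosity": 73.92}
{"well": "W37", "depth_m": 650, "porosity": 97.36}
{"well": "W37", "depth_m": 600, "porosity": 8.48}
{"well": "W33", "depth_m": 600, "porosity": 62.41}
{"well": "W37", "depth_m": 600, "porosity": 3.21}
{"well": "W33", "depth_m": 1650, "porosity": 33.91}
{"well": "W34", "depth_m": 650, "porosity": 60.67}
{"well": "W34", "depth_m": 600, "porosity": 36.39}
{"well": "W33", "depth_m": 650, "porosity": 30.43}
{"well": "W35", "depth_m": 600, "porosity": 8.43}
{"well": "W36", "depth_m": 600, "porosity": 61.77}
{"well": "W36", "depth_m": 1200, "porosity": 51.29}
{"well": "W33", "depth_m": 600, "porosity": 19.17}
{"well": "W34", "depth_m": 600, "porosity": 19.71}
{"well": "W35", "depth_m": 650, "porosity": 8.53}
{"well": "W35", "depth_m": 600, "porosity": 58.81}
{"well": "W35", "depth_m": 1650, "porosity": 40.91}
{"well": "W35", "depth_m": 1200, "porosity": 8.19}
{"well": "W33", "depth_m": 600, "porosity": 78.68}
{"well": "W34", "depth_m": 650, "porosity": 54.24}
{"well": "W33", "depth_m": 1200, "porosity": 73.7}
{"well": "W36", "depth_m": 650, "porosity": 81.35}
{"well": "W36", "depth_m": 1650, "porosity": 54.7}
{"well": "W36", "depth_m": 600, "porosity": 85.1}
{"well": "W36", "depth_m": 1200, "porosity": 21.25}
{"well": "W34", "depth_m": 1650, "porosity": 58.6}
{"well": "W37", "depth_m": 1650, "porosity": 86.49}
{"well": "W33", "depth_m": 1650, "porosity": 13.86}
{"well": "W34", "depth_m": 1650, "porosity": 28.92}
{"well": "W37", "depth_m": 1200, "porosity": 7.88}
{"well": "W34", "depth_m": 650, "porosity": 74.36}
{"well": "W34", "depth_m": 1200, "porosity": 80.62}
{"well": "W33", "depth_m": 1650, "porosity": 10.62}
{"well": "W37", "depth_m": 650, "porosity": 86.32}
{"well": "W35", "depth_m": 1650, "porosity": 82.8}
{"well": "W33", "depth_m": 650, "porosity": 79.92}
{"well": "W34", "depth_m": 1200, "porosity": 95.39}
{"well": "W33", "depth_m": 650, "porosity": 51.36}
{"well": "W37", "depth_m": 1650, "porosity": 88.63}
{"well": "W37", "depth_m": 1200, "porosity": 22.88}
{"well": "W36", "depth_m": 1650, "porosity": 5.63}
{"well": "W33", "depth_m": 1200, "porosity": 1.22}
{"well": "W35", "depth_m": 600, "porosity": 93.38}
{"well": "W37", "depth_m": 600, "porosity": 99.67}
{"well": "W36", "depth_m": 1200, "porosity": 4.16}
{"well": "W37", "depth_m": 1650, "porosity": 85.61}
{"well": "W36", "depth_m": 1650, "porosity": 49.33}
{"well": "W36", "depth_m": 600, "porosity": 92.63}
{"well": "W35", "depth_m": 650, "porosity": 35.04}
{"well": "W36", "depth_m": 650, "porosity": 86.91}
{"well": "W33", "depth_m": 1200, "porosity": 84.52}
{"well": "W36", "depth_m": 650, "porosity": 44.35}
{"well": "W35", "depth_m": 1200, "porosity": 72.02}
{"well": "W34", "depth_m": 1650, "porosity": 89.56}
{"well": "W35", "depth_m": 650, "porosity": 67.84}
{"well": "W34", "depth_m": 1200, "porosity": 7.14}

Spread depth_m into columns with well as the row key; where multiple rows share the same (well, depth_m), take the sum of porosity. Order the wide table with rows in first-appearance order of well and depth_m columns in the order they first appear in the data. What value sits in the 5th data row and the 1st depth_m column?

With rows in first-appearance order of well, row 5 is well=W36. depth_m columns in first-appearance order: 1650, 1200, 650, 600; column 1 is 1650.
Long rows with well=W36, depth_m=1650: 54.7 + 5.63 + 49.33 = 109.66.

109.66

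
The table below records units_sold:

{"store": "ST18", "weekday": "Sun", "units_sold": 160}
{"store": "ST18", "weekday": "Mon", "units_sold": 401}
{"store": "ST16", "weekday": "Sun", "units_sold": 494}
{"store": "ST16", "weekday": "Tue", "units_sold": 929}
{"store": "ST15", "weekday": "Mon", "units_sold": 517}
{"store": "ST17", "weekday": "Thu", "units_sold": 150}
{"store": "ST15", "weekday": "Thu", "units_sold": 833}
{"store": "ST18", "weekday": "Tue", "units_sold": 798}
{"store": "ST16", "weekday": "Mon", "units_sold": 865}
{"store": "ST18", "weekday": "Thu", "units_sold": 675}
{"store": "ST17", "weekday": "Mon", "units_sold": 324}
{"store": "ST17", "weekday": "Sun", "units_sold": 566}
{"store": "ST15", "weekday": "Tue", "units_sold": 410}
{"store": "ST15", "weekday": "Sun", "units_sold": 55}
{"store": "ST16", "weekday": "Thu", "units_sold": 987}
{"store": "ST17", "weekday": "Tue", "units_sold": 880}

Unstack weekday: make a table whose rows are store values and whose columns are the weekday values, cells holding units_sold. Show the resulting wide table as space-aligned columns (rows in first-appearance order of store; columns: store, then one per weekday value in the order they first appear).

store  Sun  Mon  Tue  Thu
ST18   160  401  798  675
ST16   494  865  929  987
ST15   55   517  410  833
ST17   566  324  880  150

Columns: store plus the 4 distinct weekday values (Sun, Mon, Tue, Thu).
For example, row ST18 column Sun takes units_sold=160 from the long row (ST18, Sun).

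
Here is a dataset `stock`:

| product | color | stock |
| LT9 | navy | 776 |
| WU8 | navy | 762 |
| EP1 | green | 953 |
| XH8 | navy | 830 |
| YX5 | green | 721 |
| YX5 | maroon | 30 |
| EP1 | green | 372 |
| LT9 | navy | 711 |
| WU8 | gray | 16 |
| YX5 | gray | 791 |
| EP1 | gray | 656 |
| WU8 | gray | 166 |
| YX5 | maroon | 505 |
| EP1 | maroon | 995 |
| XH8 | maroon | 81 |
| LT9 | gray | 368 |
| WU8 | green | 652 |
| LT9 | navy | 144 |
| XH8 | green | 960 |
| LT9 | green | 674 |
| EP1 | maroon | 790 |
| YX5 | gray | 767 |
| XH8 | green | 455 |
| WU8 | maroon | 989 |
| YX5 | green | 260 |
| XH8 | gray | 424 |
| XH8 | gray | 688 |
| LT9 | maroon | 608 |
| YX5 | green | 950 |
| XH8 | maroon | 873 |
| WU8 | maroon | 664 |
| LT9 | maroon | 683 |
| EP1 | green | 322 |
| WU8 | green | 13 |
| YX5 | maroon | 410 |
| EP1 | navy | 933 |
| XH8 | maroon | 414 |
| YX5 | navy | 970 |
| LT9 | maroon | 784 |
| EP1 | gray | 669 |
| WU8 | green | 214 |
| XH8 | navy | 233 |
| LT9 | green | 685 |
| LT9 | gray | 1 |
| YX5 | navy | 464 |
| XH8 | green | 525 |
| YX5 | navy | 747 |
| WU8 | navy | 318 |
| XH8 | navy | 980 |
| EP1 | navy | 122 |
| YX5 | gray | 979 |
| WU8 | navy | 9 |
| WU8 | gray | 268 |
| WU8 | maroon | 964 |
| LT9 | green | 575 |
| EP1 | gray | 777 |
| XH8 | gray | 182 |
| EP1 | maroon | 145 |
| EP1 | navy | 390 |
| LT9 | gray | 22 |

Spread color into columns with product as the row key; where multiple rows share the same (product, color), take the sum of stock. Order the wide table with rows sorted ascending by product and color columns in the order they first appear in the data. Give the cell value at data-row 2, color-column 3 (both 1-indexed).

2075

With rows sorted ascending by product, row 2 is product=LT9. color columns in first-appearance order: navy, green, maroon, gray; column 3 is maroon.
Long rows with product=LT9, color=maroon: 608 + 683 + 784 = 2075.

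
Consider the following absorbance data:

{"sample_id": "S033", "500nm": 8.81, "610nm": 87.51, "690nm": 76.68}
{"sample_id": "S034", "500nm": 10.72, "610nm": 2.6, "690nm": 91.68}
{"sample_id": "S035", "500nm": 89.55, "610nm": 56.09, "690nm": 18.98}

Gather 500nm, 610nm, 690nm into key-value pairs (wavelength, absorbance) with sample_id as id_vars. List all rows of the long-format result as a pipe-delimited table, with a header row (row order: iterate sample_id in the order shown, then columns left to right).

| sample_id | wavelength | absorbance |
| S033 | 500nm | 8.81 |
| S033 | 610nm | 87.51 |
| S033 | 690nm | 76.68 |
| S034 | 500nm | 10.72 |
| S034 | 610nm | 2.6 |
| S034 | 690nm | 91.68 |
| S035 | 500nm | 89.55 |
| S035 | 610nm | 56.09 |
| S035 | 690nm | 18.98 |

Each (sample_id, column) pair becomes one row: 3 × 3 = 9 rows.
For example, (S033, 500nm) → absorbance=8.81.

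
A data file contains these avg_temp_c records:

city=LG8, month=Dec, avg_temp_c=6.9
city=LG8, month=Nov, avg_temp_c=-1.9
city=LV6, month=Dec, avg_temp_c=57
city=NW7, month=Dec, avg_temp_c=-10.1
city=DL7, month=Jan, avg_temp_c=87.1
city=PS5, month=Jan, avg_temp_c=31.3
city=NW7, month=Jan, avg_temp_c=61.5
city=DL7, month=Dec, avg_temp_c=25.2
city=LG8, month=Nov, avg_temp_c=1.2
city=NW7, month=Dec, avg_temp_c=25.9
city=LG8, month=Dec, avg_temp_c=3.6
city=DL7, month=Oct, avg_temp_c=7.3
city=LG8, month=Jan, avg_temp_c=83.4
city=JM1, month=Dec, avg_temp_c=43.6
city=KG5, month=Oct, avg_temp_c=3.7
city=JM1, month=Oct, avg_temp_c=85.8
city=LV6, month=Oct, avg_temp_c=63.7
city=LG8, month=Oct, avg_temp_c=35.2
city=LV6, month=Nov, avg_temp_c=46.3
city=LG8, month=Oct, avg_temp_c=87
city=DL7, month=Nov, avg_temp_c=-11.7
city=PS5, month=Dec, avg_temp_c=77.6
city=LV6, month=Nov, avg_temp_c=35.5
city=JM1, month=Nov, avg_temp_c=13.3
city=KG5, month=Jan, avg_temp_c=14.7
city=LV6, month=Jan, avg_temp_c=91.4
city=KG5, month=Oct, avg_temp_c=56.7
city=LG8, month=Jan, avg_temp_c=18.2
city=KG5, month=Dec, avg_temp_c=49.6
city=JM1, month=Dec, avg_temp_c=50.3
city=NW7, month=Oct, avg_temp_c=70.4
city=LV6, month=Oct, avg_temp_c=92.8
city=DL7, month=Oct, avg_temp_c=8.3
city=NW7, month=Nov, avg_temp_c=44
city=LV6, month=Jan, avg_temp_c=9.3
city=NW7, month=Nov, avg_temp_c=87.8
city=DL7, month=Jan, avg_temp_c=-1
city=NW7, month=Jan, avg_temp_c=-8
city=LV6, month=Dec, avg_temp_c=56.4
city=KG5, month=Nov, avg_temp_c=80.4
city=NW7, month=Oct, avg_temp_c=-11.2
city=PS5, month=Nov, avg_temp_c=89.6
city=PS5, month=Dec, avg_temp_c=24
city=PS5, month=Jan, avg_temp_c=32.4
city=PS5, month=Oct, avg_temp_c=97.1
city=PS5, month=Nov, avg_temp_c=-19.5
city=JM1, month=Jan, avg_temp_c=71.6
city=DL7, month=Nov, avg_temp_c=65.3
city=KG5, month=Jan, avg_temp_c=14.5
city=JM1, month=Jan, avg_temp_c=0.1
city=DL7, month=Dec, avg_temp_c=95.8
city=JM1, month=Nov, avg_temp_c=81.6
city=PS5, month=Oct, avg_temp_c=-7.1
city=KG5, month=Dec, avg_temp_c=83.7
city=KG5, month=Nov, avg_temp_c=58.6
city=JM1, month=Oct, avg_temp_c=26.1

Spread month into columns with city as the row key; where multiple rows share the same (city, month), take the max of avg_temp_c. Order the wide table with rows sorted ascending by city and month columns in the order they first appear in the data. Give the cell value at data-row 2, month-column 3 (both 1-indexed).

71.6

With rows sorted ascending by city, row 2 is city=JM1. month columns in first-appearance order: Dec, Nov, Jan, Oct; column 3 is Jan.
Long rows with city=JM1, month=Jan: max(71.6, 0.1) = 71.6.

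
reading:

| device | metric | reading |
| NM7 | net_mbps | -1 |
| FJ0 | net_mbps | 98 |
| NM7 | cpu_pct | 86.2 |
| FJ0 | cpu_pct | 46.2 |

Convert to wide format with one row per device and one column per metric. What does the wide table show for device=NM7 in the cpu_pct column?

Wide layout: rows indexed by device, columns are the 2 distinct metric values (net_mbps, cpu_pct).
Cell (device=NM7, metric=cpu_pct) draws from the long row where device=NM7 and metric=cpu_pct, which has reading=86.2.

86.2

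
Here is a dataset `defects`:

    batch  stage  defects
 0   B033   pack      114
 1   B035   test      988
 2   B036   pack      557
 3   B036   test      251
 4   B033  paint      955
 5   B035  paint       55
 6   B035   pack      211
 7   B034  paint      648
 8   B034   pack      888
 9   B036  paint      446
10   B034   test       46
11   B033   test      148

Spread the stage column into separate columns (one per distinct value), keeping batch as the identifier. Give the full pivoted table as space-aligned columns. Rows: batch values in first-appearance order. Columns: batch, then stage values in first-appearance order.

Columns: batch plus the 3 distinct stage values (pack, test, paint).
For example, row B033 column pack takes defects=114 from the long row (B033, pack).

batch  pack  test  paint
B033   114   148   955  
B035   211   988   55   
B036   557   251   446  
B034   888   46    648  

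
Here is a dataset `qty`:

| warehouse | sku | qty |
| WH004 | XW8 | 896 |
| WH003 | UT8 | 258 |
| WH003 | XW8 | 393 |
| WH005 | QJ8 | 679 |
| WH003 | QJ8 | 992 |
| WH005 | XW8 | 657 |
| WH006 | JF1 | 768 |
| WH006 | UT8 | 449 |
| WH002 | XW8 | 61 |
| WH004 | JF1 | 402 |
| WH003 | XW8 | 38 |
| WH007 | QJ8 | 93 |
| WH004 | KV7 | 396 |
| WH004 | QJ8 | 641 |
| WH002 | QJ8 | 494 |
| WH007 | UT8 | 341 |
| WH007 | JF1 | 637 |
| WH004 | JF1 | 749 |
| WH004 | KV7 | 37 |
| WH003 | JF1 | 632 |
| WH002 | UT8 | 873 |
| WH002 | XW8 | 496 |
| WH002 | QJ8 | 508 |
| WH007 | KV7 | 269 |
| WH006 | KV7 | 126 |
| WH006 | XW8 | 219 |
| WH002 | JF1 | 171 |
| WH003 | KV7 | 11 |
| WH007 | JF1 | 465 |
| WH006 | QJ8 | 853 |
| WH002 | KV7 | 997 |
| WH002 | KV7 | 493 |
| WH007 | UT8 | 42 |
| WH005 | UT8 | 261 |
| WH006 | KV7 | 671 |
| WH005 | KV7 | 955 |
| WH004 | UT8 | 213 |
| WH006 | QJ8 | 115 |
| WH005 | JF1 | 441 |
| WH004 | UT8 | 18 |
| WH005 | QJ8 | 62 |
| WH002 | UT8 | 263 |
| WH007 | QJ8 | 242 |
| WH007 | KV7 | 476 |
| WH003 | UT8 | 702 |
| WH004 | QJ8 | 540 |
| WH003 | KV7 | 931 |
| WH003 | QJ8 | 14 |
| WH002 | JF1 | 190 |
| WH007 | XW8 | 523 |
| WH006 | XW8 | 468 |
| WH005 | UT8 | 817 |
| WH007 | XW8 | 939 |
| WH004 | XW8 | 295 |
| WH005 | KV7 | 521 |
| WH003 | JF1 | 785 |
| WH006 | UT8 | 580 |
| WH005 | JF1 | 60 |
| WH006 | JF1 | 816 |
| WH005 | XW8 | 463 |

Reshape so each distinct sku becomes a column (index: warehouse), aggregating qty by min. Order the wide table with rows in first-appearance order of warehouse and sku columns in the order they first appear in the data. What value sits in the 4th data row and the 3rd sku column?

115

With rows in first-appearance order of warehouse, row 4 is warehouse=WH006. sku columns in first-appearance order: XW8, UT8, QJ8, JF1, KV7; column 3 is QJ8.
Long rows with warehouse=WH006, sku=QJ8: min(853, 115) = 115.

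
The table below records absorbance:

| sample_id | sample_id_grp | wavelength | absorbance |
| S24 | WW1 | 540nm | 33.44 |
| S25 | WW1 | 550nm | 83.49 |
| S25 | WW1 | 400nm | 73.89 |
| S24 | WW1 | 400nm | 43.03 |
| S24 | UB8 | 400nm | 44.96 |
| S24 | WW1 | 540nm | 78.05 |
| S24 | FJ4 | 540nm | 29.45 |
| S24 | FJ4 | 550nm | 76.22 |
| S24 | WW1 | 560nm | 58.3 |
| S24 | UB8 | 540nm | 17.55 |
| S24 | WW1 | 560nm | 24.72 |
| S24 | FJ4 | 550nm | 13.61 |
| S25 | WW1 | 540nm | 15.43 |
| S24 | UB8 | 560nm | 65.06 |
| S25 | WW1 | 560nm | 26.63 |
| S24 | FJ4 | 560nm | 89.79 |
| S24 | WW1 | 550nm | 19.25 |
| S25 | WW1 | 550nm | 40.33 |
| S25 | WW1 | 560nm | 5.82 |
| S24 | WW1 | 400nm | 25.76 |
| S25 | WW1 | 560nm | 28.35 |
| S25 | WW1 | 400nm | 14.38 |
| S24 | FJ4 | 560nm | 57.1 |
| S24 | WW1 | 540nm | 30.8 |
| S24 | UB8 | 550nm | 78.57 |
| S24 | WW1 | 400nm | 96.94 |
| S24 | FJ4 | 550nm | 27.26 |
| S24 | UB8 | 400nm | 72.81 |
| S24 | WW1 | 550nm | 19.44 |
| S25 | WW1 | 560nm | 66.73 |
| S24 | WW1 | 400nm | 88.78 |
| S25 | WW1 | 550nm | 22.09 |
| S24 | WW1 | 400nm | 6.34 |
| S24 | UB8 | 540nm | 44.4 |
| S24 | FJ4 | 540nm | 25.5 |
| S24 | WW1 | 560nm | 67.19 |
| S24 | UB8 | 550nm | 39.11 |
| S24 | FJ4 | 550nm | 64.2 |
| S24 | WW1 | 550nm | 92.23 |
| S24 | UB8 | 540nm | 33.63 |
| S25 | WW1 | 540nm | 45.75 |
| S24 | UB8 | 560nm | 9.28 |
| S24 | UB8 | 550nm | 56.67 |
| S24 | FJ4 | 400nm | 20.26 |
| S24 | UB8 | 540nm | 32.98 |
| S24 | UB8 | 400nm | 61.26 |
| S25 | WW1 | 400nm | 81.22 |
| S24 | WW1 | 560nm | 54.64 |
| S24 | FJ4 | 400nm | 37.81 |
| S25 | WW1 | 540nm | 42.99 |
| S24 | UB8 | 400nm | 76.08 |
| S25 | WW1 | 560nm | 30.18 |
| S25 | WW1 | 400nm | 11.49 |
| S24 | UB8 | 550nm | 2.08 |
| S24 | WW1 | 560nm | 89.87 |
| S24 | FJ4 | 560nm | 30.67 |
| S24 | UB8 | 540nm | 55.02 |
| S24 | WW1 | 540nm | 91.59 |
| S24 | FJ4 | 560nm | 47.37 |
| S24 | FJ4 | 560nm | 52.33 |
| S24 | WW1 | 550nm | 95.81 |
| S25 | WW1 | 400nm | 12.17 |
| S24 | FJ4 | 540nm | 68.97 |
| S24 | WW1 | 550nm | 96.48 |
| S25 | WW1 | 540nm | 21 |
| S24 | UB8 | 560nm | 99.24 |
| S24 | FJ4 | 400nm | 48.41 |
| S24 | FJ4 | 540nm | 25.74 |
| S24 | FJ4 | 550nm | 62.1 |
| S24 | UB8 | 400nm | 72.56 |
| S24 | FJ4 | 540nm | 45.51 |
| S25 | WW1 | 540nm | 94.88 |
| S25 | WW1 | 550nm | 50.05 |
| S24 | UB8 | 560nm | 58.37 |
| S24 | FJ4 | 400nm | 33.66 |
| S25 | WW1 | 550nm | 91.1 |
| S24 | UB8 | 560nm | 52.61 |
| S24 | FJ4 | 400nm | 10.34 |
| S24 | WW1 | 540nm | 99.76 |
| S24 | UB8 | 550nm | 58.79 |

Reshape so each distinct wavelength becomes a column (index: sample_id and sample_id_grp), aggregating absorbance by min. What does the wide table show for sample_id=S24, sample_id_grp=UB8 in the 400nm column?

Rows with sample_id=S24, sample_id_grp=UB8 and wavelength=400nm: absorbance values are 44.96, 72.81, 61.26, 76.08, 72.56.
min(44.96, 72.81, 61.26, 76.08, 72.56) = 44.96.

44.96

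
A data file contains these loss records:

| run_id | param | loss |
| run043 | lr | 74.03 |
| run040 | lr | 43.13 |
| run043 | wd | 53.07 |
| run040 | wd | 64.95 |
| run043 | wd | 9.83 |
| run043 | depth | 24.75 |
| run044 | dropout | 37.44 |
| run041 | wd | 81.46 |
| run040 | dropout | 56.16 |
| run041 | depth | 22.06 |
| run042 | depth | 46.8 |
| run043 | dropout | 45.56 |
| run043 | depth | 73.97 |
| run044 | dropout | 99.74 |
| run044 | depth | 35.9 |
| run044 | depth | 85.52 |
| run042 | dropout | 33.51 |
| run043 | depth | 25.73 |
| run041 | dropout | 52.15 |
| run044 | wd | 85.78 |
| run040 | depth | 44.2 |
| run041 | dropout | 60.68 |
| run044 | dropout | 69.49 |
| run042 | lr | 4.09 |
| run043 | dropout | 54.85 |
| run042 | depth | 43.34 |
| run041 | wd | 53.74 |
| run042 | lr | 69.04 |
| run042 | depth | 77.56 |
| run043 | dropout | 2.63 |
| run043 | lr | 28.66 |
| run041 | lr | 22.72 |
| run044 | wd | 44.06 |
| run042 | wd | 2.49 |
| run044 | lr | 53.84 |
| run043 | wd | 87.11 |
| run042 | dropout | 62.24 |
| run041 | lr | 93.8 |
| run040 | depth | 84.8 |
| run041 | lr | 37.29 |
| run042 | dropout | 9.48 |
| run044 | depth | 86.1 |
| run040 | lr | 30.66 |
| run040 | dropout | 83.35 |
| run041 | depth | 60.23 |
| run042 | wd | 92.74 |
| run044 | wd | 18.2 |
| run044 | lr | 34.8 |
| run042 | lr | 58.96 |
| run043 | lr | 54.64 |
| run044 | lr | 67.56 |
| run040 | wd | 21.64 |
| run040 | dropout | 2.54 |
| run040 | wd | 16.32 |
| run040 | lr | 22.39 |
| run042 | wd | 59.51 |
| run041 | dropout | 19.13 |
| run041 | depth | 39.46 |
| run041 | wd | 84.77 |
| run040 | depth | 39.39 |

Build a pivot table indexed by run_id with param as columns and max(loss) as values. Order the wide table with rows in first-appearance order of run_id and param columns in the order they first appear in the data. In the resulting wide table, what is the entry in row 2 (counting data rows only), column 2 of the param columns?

64.95

With rows in first-appearance order of run_id, row 2 is run_id=run040. param columns in first-appearance order: lr, wd, depth, dropout; column 2 is wd.
Long rows with run_id=run040, param=wd: max(64.95, 21.64, 16.32) = 64.95.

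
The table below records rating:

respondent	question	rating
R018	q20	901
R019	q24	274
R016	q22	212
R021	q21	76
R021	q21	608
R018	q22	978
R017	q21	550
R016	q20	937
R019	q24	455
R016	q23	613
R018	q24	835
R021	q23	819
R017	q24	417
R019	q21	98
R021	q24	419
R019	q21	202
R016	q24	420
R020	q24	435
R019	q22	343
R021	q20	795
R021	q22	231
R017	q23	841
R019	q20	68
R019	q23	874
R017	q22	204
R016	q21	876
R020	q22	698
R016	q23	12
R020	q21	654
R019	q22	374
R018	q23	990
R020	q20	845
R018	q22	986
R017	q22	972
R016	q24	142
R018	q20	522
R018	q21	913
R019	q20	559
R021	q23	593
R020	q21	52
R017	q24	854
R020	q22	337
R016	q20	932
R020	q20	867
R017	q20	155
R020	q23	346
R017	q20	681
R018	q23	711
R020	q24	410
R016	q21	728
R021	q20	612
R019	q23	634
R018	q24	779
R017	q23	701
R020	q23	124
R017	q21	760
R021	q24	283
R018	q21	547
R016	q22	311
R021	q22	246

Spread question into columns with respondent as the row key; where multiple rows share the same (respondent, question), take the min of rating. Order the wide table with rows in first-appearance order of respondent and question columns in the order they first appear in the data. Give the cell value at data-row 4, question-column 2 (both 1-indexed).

283

With rows in first-appearance order of respondent, row 4 is respondent=R021. question columns in first-appearance order: q20, q24, q22, q21, q23; column 2 is q24.
Long rows with respondent=R021, question=q24: min(419, 283) = 283.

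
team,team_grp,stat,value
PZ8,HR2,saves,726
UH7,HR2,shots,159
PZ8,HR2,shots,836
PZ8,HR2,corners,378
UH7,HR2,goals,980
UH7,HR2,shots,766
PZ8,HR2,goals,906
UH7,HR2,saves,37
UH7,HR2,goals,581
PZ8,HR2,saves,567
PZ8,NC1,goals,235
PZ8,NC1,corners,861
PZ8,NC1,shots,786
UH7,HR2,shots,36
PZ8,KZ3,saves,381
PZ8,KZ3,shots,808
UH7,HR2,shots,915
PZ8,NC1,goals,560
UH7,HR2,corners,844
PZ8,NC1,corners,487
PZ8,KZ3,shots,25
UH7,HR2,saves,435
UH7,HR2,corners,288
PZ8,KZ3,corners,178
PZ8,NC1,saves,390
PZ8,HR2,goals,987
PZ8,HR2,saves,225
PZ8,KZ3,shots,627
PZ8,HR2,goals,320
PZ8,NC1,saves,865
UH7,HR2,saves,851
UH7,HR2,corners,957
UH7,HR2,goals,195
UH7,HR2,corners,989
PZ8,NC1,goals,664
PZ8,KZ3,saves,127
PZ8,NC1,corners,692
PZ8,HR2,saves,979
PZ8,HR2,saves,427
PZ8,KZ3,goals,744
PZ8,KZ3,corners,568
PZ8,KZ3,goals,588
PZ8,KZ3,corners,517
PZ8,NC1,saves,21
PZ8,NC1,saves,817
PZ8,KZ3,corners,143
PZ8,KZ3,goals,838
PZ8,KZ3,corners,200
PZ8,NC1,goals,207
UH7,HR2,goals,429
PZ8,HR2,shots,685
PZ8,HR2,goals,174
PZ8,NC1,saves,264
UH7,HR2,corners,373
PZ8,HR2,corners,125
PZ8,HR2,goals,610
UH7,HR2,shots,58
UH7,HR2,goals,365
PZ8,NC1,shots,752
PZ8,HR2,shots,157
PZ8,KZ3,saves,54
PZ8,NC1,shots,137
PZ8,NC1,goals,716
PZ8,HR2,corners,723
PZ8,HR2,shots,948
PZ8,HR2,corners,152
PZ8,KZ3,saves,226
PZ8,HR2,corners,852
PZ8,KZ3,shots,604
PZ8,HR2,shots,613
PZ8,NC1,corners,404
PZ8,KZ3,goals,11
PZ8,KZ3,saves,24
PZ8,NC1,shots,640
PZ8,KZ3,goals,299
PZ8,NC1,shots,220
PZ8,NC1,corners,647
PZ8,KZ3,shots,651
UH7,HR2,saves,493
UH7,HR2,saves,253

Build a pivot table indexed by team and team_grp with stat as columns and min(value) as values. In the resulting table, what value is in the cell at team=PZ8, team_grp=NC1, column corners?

Rows with team=PZ8, team_grp=NC1 and stat=corners: value values are 861, 487, 692, 404, 647.
min(861, 487, 692, 404, 647) = 404.

404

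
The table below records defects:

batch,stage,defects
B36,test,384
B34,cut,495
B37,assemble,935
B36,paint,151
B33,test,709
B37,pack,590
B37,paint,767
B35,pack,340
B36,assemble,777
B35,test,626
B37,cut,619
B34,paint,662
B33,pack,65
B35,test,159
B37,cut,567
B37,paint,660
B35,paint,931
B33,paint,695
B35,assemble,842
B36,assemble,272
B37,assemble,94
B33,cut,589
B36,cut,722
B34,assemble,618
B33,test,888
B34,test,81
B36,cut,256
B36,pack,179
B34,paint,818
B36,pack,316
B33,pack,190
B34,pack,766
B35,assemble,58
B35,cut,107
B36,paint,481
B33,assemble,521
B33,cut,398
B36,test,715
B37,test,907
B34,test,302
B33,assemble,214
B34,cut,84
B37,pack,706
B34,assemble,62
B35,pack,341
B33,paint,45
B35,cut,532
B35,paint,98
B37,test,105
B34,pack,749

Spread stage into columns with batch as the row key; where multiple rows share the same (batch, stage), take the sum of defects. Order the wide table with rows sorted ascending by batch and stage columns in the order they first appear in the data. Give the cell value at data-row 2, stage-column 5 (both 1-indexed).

With rows sorted ascending by batch, row 2 is batch=B34. stage columns in first-appearance order: test, cut, assemble, paint, pack; column 5 is pack.
Long rows with batch=B34, stage=pack: 766 + 749 = 1515.

1515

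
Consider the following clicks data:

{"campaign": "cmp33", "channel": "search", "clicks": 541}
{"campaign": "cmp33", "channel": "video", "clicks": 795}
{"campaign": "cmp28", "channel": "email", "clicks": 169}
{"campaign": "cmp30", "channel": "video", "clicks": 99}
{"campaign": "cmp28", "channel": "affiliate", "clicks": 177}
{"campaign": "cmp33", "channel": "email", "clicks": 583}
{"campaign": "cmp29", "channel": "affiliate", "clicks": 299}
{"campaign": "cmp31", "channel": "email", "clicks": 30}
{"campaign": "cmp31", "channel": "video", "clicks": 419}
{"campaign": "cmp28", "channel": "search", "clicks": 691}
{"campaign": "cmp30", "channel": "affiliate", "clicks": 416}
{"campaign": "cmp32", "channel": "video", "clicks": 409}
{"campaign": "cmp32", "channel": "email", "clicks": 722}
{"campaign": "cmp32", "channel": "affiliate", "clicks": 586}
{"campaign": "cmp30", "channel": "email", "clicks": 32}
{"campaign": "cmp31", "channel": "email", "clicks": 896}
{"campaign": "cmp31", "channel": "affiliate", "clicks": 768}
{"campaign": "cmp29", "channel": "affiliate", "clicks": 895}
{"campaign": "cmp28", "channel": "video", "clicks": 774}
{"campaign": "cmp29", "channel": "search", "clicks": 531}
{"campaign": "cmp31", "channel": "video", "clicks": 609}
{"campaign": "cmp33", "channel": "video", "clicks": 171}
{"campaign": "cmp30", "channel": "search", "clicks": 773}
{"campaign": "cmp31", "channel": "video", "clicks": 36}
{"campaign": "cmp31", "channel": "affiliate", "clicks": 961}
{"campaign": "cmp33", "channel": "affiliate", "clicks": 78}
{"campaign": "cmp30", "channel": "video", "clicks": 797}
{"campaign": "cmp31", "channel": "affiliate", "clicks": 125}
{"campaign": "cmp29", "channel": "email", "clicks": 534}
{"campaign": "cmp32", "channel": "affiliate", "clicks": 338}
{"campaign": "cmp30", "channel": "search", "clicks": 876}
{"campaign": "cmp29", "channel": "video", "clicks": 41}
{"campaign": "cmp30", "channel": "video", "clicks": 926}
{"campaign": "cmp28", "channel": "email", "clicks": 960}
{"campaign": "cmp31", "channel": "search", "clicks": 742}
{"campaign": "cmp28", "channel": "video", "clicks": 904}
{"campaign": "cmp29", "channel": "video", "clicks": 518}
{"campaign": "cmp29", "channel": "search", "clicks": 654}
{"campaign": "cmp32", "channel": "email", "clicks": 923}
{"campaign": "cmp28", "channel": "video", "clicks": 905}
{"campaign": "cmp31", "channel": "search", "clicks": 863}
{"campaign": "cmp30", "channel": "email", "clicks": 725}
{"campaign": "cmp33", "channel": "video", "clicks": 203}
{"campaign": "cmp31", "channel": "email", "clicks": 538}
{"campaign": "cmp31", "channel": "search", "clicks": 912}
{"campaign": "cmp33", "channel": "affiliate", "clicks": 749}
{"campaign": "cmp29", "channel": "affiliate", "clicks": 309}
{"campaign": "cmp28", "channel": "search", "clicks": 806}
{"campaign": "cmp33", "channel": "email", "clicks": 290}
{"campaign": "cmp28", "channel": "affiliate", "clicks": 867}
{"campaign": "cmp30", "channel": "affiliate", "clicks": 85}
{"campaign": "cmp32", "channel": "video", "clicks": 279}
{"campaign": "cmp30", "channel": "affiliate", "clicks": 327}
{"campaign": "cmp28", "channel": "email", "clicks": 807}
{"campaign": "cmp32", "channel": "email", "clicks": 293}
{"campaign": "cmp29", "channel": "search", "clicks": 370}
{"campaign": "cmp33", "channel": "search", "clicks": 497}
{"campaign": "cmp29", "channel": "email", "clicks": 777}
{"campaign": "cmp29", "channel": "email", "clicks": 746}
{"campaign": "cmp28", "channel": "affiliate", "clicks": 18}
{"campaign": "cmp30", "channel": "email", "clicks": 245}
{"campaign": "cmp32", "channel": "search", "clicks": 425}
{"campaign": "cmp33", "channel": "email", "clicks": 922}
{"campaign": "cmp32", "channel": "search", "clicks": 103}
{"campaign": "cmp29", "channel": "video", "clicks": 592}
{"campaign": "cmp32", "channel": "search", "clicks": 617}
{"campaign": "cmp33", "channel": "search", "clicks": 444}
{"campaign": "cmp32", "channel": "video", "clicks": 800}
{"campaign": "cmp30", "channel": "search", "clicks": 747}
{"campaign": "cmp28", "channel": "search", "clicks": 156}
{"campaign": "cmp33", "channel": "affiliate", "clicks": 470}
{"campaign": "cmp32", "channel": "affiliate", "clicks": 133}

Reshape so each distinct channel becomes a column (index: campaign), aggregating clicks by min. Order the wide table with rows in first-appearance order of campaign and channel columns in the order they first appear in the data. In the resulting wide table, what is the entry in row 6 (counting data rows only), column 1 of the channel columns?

103

With rows in first-appearance order of campaign, row 6 is campaign=cmp32. channel columns in first-appearance order: search, video, email, affiliate; column 1 is search.
Long rows with campaign=cmp32, channel=search: min(425, 103, 617) = 103.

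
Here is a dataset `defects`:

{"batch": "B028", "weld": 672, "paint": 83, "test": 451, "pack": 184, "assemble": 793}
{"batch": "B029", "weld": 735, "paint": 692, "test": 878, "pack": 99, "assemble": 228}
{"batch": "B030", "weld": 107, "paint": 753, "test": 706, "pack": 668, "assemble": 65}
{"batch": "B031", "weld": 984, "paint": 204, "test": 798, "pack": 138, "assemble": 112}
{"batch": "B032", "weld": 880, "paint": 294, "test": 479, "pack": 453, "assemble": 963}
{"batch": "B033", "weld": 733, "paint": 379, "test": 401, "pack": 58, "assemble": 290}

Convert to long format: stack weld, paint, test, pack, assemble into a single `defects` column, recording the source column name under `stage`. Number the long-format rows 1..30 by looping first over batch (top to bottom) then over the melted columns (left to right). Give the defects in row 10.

228

30 rows total (6 × 5). Row 10: index ⌊(10-1)/5⌋ = 1 into batch → B029; (10-1) mod 5 = 4 into the melted columns → assemble.
So row 10 is (B029, assemble, 228); defects = 228.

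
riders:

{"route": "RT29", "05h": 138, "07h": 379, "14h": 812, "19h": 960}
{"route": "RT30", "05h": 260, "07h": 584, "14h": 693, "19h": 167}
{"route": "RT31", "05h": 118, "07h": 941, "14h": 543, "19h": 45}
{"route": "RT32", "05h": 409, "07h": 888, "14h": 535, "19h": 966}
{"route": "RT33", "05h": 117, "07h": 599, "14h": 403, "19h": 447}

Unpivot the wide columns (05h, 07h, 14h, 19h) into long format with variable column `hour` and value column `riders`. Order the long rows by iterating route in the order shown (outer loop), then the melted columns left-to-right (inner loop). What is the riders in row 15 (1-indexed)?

20 rows total (5 × 4). Row 15: index ⌊(15-1)/4⌋ = 3 into route → RT32; (15-1) mod 4 = 2 into the melted columns → 14h.
So row 15 is (RT32, 14h, 535); riders = 535.

535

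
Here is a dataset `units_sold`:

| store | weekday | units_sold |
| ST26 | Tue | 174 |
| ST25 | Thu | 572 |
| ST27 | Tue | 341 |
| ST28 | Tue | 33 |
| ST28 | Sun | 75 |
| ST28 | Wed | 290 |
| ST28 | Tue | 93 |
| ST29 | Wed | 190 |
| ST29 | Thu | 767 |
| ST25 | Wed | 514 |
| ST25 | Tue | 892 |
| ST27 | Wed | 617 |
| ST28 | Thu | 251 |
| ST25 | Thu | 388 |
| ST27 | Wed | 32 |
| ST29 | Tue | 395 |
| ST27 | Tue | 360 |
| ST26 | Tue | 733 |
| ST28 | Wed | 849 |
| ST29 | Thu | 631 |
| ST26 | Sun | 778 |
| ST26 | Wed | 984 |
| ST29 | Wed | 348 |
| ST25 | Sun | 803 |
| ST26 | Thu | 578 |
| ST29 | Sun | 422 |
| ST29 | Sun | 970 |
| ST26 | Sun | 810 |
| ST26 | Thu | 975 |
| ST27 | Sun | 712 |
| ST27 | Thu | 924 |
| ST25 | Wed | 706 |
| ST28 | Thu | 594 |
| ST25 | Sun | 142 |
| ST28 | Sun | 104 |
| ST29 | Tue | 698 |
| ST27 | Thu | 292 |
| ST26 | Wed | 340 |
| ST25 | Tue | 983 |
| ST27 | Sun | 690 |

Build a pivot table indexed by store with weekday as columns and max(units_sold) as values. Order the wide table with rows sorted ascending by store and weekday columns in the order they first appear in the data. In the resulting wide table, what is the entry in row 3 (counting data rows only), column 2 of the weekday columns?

924

With rows sorted ascending by store, row 3 is store=ST27. weekday columns in first-appearance order: Tue, Thu, Sun, Wed; column 2 is Thu.
Long rows with store=ST27, weekday=Thu: max(924, 292) = 924.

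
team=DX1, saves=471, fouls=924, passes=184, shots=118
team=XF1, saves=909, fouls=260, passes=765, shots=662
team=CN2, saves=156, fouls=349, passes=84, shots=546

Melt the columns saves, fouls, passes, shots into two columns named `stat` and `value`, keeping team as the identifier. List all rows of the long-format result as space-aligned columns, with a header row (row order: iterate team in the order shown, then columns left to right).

Each (team, column) pair becomes one row: 3 × 4 = 12 rows.
For example, (DX1, saves) → value=471.

team  stat    value
DX1   saves   471  
DX1   fouls   924  
DX1   passes  184  
DX1   shots   118  
XF1   saves   909  
XF1   fouls   260  
XF1   passes  765  
XF1   shots   662  
CN2   saves   156  
CN2   fouls   349  
CN2   passes  84   
CN2   shots   546  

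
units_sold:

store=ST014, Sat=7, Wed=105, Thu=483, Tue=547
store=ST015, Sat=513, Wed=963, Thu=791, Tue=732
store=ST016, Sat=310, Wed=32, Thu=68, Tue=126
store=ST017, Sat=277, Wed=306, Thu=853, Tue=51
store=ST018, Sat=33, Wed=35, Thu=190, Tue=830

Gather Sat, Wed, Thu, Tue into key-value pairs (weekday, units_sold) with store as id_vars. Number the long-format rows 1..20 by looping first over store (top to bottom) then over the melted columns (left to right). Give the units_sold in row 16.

20 rows total (5 × 4). Row 16: index ⌊(16-1)/4⌋ = 3 into store → ST017; (16-1) mod 4 = 3 into the melted columns → Tue.
So row 16 is (ST017, Tue, 51); units_sold = 51.

51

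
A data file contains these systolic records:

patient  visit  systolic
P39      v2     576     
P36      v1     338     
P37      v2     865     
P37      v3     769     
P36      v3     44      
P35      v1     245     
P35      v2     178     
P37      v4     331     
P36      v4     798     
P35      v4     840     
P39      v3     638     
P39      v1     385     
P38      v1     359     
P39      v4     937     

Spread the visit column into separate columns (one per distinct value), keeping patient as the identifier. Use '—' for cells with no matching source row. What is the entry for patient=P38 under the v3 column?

—

No long-format row has patient=P38 and visit=v3, so the cell is —.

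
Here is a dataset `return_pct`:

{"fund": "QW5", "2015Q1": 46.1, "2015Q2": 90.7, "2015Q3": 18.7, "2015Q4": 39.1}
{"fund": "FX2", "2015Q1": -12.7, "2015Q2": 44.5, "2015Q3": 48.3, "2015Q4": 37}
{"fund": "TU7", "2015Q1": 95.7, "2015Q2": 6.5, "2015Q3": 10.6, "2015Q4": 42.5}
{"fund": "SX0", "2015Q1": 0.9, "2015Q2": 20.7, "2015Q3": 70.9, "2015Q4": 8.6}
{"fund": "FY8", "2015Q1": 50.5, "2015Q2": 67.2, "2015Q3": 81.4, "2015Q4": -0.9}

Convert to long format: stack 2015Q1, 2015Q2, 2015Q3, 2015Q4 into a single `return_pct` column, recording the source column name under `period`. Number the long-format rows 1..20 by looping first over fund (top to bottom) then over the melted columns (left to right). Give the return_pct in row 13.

20 rows total (5 × 4). Row 13: index ⌊(13-1)/4⌋ = 3 into fund → SX0; (13-1) mod 4 = 0 into the melted columns → 2015Q1.
So row 13 is (SX0, 2015Q1, 0.9); return_pct = 0.9.

0.9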